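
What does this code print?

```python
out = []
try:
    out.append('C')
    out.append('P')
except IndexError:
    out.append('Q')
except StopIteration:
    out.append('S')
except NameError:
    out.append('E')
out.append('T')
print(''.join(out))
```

Execution trace: 'C' (try body) → 'P' (try body, no exception) → 'T' (after the try/except). Output: CPT

Answer: CPT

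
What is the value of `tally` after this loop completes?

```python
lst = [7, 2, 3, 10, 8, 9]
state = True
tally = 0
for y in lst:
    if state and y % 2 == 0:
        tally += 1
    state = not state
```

Count even values at even positions
`tally` takes the values: 0 → 1

Answer: 1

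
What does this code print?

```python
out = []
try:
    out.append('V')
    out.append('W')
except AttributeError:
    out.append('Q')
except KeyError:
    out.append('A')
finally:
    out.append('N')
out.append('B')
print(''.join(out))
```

Execution trace: 'V' (try body) → 'W' (try body, no exception) → 'N' (finally) → 'B' (after the try/except). Output: VWNB

Answer: VWNB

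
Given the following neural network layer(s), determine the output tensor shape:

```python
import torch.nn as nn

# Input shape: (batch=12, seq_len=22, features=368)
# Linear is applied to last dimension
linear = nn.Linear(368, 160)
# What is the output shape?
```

Input: (12, 22, 368) -> Output: (12, 22, 160)

Answer: (12, 22, 160)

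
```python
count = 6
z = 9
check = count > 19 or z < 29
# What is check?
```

Trace:
`count = 6` → count = 6
`z = 9` → z = 9
`check = count > 19 or z < 29` → check = True
So check = True

Answer: True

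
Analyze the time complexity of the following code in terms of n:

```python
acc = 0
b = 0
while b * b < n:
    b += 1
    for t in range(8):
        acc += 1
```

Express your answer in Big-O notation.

Each loop level contributes: √n × 1. Multiplying the contributions gives O(√n).

Answer: O(√n)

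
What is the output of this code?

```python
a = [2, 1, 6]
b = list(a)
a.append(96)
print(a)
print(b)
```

Key concept: list() constructor creates copy.
Step by step:
`a = [2, 1, 6]` → a = [2, 1, 6]
`b = list(a)` → b = [2, 1, 6]
`a.append(96)` → a = [2, 1, 6, 96]
`print(a)` → prints [2, 1, 6, 96]
`print(b)` → prints [2, 1, 6]

Answer:
[2, 1, 6, 96]
[2, 1, 6]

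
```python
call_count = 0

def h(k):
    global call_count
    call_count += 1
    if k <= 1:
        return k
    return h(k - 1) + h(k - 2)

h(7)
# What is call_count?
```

Calls(k) = 1 + Calls(k-1) + Calls(k-2); Calls(0)=Calls(1)=1. For k=7 this gives 41.

Answer: 41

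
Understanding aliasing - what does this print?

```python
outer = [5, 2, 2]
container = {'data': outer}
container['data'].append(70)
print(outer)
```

Key concept: dict holds reference to list.
Step by step:
`outer = [5, 2, 2]` → outer = [5, 2, 2]
`container = {'data': outer}` → container = {'data': [5, 2, 2]}
`container['data'].append(70)` → outer = [5, 2, 2, 70]; container = {'data': [5, 2, 2, 70]}
`print(outer)` → prints [5, 2, 2, 70]

Answer: [5, 2, 2, 70]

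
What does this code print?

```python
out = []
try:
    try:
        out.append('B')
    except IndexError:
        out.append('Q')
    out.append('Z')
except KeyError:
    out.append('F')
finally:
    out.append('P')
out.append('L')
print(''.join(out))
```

Execution trace: 'B' (inner try body, no exception) → 'Z' (try body, no exception) → 'P' (finally) → 'L' (after the try/except). Output: BZPL

Answer: BZPL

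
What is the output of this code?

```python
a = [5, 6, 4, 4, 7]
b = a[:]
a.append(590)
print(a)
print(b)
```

Key concept: slice [:] creates copy.
Step by step:
`a = [5, 6, 4, 4, 7]` → a = [5, 6, 4, 4, 7]
`b = a[:]` → b = [5, 6, 4, 4, 7]
`a.append(590)` → a = [5, 6, 4, 4, 7, 590]
`print(a)` → prints [5, 6, 4, 4, 7, 590]
`print(b)` → prints [5, 6, 4, 4, 7]

Answer:
[5, 6, 4, 4, 7, 590]
[5, 6, 4, 4, 7]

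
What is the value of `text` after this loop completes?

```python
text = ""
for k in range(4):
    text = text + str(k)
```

Concatenate digits 0 to 3
`text` takes the values: "" → "0" → "01" → "012" → "0123"

Answer: "0123"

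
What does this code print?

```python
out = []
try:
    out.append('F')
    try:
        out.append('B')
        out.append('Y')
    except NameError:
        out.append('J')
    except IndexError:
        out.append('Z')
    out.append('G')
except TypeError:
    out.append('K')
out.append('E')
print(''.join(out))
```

Execution trace: 'F' (try body) → 'B' (inner try body) → 'Y' (inner try body, no exception) → 'G' (try body, no exception) → 'E' (after the try/except). Output: FBYGE

Answer: FBYGE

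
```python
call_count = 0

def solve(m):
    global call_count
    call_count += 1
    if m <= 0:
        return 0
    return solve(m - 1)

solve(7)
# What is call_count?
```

Linear recursion stepping by 1: 8 calls from m=7 down to ≤0.

Answer: 8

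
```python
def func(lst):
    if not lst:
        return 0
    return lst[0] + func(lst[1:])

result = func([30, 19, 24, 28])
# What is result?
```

30 + 19 + 24 + 28 + 0 = 101

Answer: 101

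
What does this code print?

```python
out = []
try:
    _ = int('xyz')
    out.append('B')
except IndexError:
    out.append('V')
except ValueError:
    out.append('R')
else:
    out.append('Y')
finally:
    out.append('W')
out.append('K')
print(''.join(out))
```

Execution trace: 'R' (except ValueError) → 'W' (finally) → 'K' (after the try/except). Output: RWK

Answer: RWK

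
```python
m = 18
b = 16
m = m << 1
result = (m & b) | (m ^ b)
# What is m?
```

Trace:
`m = 18` → m = 18
`b = 16` → b = 16
`m = m << 1` → m = 36
`result = (m & b) | (m ^ b)` → result = 52
So m = 36

Answer: 36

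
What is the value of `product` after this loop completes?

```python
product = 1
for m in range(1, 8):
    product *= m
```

7! = 5040
`product` takes the values: 1 → 2 → 6 → 24 → 120 → 720 → 5040

Answer: 5040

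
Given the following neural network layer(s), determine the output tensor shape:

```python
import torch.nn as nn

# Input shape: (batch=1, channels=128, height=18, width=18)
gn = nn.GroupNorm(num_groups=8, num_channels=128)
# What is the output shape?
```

Input: (1, 128, 18, 18) -> Output: (1, 128, 18, 18)

Answer: (1, 128, 18, 18)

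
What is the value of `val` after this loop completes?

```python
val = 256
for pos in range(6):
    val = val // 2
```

Halve 6 times: 256 // 2^6 = 4
`val` takes the values: 256 → 128 → 64 → 32 → 16 → 8 → 4

Answer: 4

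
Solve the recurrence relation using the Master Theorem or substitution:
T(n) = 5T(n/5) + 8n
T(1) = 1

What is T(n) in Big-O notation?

By Master Theorem: a=5, b=5, f(n)=8n. Since log_5(5) = 1 and f(n) = Θ(n^1), Case 2 applies. T(n) = O(n log n).

Answer: O(n log n)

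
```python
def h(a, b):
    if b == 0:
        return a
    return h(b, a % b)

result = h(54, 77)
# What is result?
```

h(54, 77) -> h(77, 54) -> h(54, 23) -> h(23, 8) -> h(8, 7) -> h(7, 1) -> h(1, 0) -> 1

Answer: 1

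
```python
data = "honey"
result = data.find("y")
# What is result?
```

Trace:
`data = "honey"` → data = 'honey'
`result = data.find("y")` → result = 4
So result = 4

Answer: 4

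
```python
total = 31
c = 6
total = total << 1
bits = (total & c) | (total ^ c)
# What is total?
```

Trace:
`total = 31` → total = 31
`c = 6` → c = 6
`total = total << 1` → total = 62
`bits = (total & c) | (total ^ c)` → bits = 62
So total = 62

Answer: 62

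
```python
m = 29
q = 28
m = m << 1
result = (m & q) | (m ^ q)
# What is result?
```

Trace:
`m = 29` → m = 29
`q = 28` → q = 28
`m = m << 1` → m = 58
`result = (m & q) | (m ^ q)` → result = 62
So result = 62

Answer: 62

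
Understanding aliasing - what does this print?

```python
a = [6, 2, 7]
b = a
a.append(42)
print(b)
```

Key concept: basic list aliasing.
Step by step:
`a = [6, 2, 7]` → a = [6, 2, 7]
`b = a` → b = [6, 2, 7] (same object as a)
`a.append(42)` → a = [6, 2, 7, 42] (same object as b); b = [6, 2, 7, 42] (same object as a)
`print(b)` → prints [6, 2, 7, 42]

Answer: [6, 2, 7, 42]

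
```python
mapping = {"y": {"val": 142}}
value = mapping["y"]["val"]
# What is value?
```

Trace:
`mapping = {"y": {"val": 142}}` → mapping = {'y': {'val': 142}}
`value = mapping["y"]["val"]` → value = 142
So value = 142

Answer: 142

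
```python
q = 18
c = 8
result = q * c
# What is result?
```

Trace:
`q = 18` → q = 18
`c = 8` → c = 8
`result = q * c` → result = 144
So result = 144

Answer: 144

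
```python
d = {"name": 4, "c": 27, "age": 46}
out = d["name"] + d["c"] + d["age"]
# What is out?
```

Trace:
`d = {"name": 4, "c": 27, "age": 46}` → d = {'name': 4, 'c': 27, 'age': 46}
`out = d["name"] + d["c"] + d["age"]` → out = 77
So out = 77

Answer: 77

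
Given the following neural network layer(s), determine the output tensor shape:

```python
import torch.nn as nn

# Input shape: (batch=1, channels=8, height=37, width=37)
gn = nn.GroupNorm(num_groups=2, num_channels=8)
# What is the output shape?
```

Input: (1, 8, 37, 37) -> Output: (1, 8, 37, 37)

Answer: (1, 8, 37, 37)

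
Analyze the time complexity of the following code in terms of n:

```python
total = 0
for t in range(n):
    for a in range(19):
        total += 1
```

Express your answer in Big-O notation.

Each loop level contributes: n × 1. Multiplying the contributions gives O(n).

Answer: O(n)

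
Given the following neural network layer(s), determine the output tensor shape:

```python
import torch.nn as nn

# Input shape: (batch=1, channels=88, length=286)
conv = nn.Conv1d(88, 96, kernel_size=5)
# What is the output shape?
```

Input: (1, 88, 286) -> Output: (1, 96, 282)

Answer: (1, 96, 282)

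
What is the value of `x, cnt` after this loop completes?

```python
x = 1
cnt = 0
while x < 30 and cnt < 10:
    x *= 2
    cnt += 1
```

Double until >= 30 or 10 iterations
`x, cnt` takes the values: (1, 0) → (2, 0) → (2, 1) → (4, 1) → (4, 2) → (8, 2) → (8, 3) → (16, 3) → (16, 4) → (32, 4) → (32, 5)

Answer: 32, 5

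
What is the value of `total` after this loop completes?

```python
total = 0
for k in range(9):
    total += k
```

Sum of 0 to 8 = 36
`total` takes the values: 0 → 1 → 3 → 6 → 10 → 15 → 21 → 28 → 36

Answer: 36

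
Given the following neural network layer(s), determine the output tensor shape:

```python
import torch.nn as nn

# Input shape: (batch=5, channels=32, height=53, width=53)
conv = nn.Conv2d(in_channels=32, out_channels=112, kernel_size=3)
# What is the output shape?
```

Input: (5, 32, 53, 53) -> Output: (5, 112, 51, 51)

Answer: (5, 112, 51, 51)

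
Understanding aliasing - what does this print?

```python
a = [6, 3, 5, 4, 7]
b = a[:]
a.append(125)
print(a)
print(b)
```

Key concept: slice [:] creates copy.
Step by step:
`a = [6, 3, 5, 4, 7]` → a = [6, 3, 5, 4, 7]
`b = a[:]` → b = [6, 3, 5, 4, 7]
`a.append(125)` → a = [6, 3, 5, 4, 7, 125]
`print(a)` → prints [6, 3, 5, 4, 7, 125]
`print(b)` → prints [6, 3, 5, 4, 7]

Answer:
[6, 3, 5, 4, 7, 125]
[6, 3, 5, 4, 7]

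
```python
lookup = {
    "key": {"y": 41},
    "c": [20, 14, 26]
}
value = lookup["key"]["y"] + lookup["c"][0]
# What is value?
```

Trace:
`lookup = { ...` → lookup = {'key': {'y': 41}, 'c': [20, 14, 26]}
`value = lookup["key"]["y"] + lookup["c"][0]` → value = 61
So value = 61

Answer: 61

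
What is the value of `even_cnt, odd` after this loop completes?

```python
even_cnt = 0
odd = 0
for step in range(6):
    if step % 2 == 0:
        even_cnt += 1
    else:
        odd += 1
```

Count evens and odds in range(6)
`even_cnt, odd` takes the values: (0, 0) → (1, 0) → (1, 1) → (2, 1) → (2, 2) → (3, 2) → (3, 3)

Answer: 3, 3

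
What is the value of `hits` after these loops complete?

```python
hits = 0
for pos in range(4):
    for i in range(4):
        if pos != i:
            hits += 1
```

4² - 4 (exclude diagonal)
`hits` takes the values: 0 → 1 → 2 → 3 → 4 → 5 → 6 → 7 → 8 → 9 → 10 → 11 → 12

Answer: 12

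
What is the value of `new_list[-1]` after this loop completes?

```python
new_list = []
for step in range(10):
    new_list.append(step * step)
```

Last element of squares 0 to 9
`new_list` takes the values: [] → [0] → [0, 1] → [0, 1, 4] → [0, 1, 4, 9] → [0, 1, 4, 9, 16] → [0, 1, 4, 9, 16, 25] → [0, 1, 4, 9, 16, 25, 36] → [0, 1, 4, 9, 16, 25, 36, 49] → [0, 1, 4, 9, 16, 25, 36, 49, 64] → [0, 1, 4, 9, 16, 25, 36, 49, 64, 81]
So `new_list[-1]` = 81

Answer: 81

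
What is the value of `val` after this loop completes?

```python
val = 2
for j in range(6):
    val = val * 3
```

Multiply by 3, 6 times: 2 * 3^6 = 1458
`val` takes the values: 2 → 6 → 18 → 54 → 162 → 486 → 1458

Answer: 1458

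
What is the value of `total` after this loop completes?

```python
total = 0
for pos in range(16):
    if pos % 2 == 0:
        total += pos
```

Sum of even numbers 0 to 15
`total` takes the values: 0 → 2 → 6 → 12 → 20 → 30 → 42 → 56

Answer: 56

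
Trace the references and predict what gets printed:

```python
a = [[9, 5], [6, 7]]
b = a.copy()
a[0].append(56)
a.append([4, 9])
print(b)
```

Key concept: shallow copy with nested lists.
Step by step:
`a = [[9, 5], [6, 7]]` → a = [[9, 5], [6, 7]]
`b = a.copy()` → b = [[9, 5], [6, 7]]
`a[0].append(56)` → a = [[9, 5, 56], [6, 7]]; b = [[9, 5, 56], [6, 7]]
`a.append([4, 9])` → a = [[9, 5, 56], [6, 7], [4, 9]]
`print(b)` → prints [[9, 5, 56], [6, 7]]

Answer: [[9, 5, 56], [6, 7]]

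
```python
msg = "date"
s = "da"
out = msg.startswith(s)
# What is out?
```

Trace:
`msg = "date"` → msg = 'date'
`s = "da"` → s = 'da'
`out = msg.startswith(s)` → out = True
So out = True

Answer: True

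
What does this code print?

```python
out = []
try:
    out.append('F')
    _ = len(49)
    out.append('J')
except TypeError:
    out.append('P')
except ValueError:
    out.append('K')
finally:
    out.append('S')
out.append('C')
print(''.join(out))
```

Execution trace: 'F' (try body) → 'P' (except TypeError) → 'S' (finally) → 'C' (after the try/except). Output: FPSC

Answer: FPSC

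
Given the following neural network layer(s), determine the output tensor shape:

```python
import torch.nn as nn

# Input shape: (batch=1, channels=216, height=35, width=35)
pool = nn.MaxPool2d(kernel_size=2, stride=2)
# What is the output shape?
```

Input: (1, 216, 35, 35) -> Output: (1, 216, 17, 17)

Answer: (1, 216, 17, 17)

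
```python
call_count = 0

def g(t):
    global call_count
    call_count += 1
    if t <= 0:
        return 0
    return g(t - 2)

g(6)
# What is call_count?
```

Linear recursion stepping by 2: 4 calls from t=6 down to ≤0.

Answer: 4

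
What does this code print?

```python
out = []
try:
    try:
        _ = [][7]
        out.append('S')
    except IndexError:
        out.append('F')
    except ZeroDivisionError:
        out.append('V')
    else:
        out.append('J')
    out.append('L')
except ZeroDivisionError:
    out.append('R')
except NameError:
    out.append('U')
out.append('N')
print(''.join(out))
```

Execution trace: 'F' (inner except IndexError) → 'L' (try body, no exception) → 'N' (after the try/except). Output: FLN

Answer: FLN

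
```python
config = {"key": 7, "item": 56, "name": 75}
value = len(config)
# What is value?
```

Trace:
`config = {"key": 7, "item": 56, "name": 75}` → config = {'key': 7, 'item': 56, 'name': 75}
`value = len(config)` → value = 3
So value = 3

Answer: 3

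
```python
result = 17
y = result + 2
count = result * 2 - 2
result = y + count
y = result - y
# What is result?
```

Trace:
`result = 17` → result = 17
`y = result + 2` → y = 19
`count = result * 2 - 2` → count = 32
`result = y + count` → result = 51
`y = result - y` → y = 32
So result = 51

Answer: 51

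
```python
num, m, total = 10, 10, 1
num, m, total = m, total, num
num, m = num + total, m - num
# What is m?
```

Trace:
`num, m, total = 10, 10, 1` → num = 10; m = 10; total = 1
`num, m, total = m, total, num` → num = 10; m = 1; total = 10
`num, m = num + total, m - num` → num = 20; m = -9
So m = -9

Answer: -9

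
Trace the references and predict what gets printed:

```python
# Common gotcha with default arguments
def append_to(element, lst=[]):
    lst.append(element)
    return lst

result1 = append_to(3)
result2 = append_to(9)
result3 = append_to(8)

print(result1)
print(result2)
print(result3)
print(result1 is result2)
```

Key concept: mutable default argument gotcha.
Step by step:
`result1 = append_to(3)` → result1 = [3]
`result2 = append_to(9)` → result1 = [3, 9] (same object as result2); result2 = [3, 9] (same object as result1)
`result3 = append_to(8)` → result1 = [3, 9, 8] (same object as result2, result3); result2 = [3, 9, 8] (same object as result1, result3); result3 = [3, 9, 8] (same object as result1, result2)
`print(result1)` → prints [3, 9, 8]
`print(result2)` → prints [3, 9, 8]
`print(result3)` → prints [3, 9, 8]
`print(result1 is result2)` → prints True

Answer:
[3, 9, 8]
[3, 9, 8]
[3, 9, 8]
True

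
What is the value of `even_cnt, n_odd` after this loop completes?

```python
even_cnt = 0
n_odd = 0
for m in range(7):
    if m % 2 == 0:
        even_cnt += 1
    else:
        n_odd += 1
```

Count evens and odds in range(7)
`even_cnt, n_odd` takes the values: (0, 0) → (1, 0) → (1, 1) → (2, 1) → (2, 2) → (3, 2) → (3, 3) → (4, 3)

Answer: 4, 3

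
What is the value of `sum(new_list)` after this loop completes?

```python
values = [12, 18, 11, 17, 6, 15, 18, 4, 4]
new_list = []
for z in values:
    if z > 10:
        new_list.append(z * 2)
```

Sum of doubled values > 10
`new_list` takes the values: [] → [24] → [24, 36] → [24, 36, 22] → [24, 36, 22, 34] → [24, 36, 22, 34, 30] → [24, 36, 22, 34, 30, 36]
So `sum(new_list)` = 182

Answer: 182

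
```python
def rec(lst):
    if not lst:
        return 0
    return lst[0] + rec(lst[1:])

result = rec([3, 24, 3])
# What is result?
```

3 + 24 + 3 + 0 = 30

Answer: 30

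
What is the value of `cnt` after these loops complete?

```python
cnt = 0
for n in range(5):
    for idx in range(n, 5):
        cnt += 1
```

Upper triangle: 5 + 4 + ... + 1
`cnt` takes the values: 0 → 1 → 2 → 3 → 4 → 5 → 6 → 7 → 8 → 9 → 10 → 11 → 12 → 13 → 14 → 15

Answer: 15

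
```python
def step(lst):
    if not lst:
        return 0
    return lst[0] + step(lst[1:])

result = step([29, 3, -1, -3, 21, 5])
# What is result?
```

29 + 3 + (-1) + (-3) + 21 + 5 + 0 = 54

Answer: 54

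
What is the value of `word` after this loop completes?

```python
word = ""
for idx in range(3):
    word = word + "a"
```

Repeat 'a' 3 times
`word` takes the values: "" → "a" → "aa" → "aaa"

Answer: "aaa"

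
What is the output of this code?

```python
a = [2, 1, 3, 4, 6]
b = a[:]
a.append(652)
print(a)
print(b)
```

Key concept: slice [:] creates copy.
Step by step:
`a = [2, 1, 3, 4, 6]` → a = [2, 1, 3, 4, 6]
`b = a[:]` → b = [2, 1, 3, 4, 6]
`a.append(652)` → a = [2, 1, 3, 4, 6, 652]
`print(a)` → prints [2, 1, 3, 4, 6, 652]
`print(b)` → prints [2, 1, 3, 4, 6]

Answer:
[2, 1, 3, 4, 6, 652]
[2, 1, 3, 4, 6]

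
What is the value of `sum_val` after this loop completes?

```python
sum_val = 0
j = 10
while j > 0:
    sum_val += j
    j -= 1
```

Sum 10 down to 1
`sum_val` takes the values: 0 → 10 → 19 → 27 → 34 → 40 → 45 → 49 → 52 → 54 → 55

Answer: 55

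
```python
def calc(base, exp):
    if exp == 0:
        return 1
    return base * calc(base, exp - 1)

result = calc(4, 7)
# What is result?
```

calc(4, 7) = 4 * 4 * 4 * 4 * 4 * 4 * 4 = 16384

Answer: 16384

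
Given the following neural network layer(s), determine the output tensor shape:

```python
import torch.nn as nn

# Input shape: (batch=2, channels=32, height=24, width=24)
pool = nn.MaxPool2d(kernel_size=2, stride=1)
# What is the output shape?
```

Input: (2, 32, 24, 24) -> Output: (2, 32, 23, 23)

Answer: (2, 32, 23, 23)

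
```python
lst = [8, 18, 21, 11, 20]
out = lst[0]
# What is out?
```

Trace:
`lst = [8, 18, 21, 11, 20]` → lst = [8, 18, 21, 11, 20]
`out = lst[0]` → out = 8
So out = 8

Answer: 8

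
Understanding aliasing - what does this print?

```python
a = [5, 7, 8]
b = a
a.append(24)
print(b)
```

Key concept: basic list aliasing.
Step by step:
`a = [5, 7, 8]` → a = [5, 7, 8]
`b = a` → b = [5, 7, 8] (same object as a)
`a.append(24)` → a = [5, 7, 8, 24] (same object as b); b = [5, 7, 8, 24] (same object as a)
`print(b)` → prints [5, 7, 8, 24]

Answer: [5, 7, 8, 24]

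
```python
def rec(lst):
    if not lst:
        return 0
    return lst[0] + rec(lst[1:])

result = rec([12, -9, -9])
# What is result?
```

12 + (-9) + (-9) + 0 = -6

Answer: -6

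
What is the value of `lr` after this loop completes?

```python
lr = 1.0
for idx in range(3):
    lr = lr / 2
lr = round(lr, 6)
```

Halving LR 3 times: 1 / 2^3
`lr` takes the values: 1.0 → 0.5 → 0.25 → 0.125

Answer: 0.125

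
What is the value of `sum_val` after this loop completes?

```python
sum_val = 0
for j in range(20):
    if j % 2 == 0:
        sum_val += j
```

Sum of even numbers 0 to 19
`sum_val` takes the values: 0 → 2 → 6 → 12 → 20 → 30 → 42 → 56 → 72 → 90

Answer: 90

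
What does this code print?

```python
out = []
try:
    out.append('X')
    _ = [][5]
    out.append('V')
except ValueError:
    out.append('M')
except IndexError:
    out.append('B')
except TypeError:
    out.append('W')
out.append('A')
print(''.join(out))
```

Execution trace: 'X' (try body) → 'B' (except IndexError) → 'A' (after the try/except). Output: XBA

Answer: XBA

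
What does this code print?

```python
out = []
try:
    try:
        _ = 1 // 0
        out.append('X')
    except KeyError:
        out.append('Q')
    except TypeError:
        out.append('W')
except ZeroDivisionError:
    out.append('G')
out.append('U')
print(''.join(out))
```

Execution trace: 'G' (outer except ZeroDivisionError) → 'U' (after the try/except). Output: GU

Answer: GU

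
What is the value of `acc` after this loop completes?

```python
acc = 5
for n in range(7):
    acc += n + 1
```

Start at 5, add 1 to 7 = 33
`acc` takes the values: 5 → 6 → 8 → 11 → 15 → 20 → 26 → 33

Answer: 33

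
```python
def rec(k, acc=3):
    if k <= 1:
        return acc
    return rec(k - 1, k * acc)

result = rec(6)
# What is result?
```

Accumulator trace (n, acc): (6, 3) -> (5, 18) -> (4, 90) -> (3, 360) -> (2, 1080) -> (1, 2160) -> return 2160

Answer: 2160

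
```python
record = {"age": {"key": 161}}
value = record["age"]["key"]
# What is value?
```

Trace:
`record = {"age": {"key": 161}}` → record = {'age': {'key': 161}}
`value = record["age"]["key"]` → value = 161
So value = 161

Answer: 161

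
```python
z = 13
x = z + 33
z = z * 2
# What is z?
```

Trace:
`z = 13` → z = 13
`x = z + 33` → x = 46
`z = z * 2` → z = 26
So z = 26

Answer: 26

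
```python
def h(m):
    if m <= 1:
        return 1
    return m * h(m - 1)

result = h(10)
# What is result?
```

h(10) = 10 * 9 * 8 * 7 * 6 * 5 * 4 * 3 * 2 * 1 = 3628800

Answer: 3628800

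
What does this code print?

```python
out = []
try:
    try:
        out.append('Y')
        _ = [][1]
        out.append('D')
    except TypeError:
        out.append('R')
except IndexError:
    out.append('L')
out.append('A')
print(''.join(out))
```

Execution trace: 'Y' (try body) → 'L' (outer except IndexError) → 'A' (after the try/except). Output: YLA

Answer: YLA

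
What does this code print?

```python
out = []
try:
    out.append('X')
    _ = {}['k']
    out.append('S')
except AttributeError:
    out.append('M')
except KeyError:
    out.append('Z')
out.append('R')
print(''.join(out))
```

Execution trace: 'X' (try body) → 'Z' (except KeyError) → 'R' (after the try/except). Output: XZR

Answer: XZR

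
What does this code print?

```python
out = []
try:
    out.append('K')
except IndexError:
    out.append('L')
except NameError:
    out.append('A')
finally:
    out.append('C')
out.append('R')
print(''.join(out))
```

Execution trace: 'K' (try body, no exception) → 'C' (finally) → 'R' (after the try/except). Output: KCR

Answer: KCR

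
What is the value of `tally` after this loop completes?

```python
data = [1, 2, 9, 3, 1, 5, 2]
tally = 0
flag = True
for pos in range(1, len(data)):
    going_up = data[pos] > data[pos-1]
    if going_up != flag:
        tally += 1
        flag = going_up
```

Count direction changes in [1, 2, 9, 3, 1, 5, 2]
`tally` takes the values: 0 → 1 → 2 → 3

Answer: 3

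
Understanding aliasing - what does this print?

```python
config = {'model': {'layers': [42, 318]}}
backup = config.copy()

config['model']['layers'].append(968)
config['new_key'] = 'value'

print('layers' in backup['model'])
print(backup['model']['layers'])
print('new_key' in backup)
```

Key concept: shallow copy gotcha with nested dict.
Step by step:
`config = {'model': {'layers': [42, 318]}}` → config = {'model': {'layers': [42, 318]}}
`backup = config.copy()` → backup = {'model': {'layers': [42, 318]}}
`config['model']['layers'].append(968)` → config = {'model': {'layers': [42, 318, 968]}}; backup = {'model': {'layers': [42, 318, 968]}}
`config['new_key'] = 'value'` → config = {'model': {'layers': [42, 318, 968]}, 'new_key': 'value'}
`print('layers' in backup['model'])` → prints True
`print(backup['model']['layers'])` → prints [42, 318, 968]
`print('new_key' in backup)` → prints False

Answer:
True
[42, 318, 968]
False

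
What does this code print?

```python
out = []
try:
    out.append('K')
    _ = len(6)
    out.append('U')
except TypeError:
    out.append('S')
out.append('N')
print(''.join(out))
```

Execution trace: 'K' (try body) → 'S' (except TypeError) → 'N' (after the try/except). Output: KSN

Answer: KSN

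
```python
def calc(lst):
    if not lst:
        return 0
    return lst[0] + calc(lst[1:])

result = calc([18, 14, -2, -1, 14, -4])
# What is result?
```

18 + 14 + (-2) + (-1) + 14 + (-4) + 0 = 39

Answer: 39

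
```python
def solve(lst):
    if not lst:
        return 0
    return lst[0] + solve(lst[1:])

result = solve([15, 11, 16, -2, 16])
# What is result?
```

15 + 11 + 16 + (-2) + 16 + 0 = 56

Answer: 56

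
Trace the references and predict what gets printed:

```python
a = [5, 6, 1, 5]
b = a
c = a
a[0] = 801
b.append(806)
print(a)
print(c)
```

Key concept: multiple aliases.
Step by step:
`a = [5, 6, 1, 5]` → a = [5, 6, 1, 5]
`b = a` → b = [5, 6, 1, 5] (same object as a)
`c = a` → c = [5, 6, 1, 5] (same object as a, b)
`a[0] = 801` → a = [801, 6, 1, 5] (same object as b, c); b = [801, 6, 1, 5] (same object as a, c); c = [801, 6, 1, 5] (same object as a, b)
`b.append(806)` → a = [801, 6, 1, 5, 806] (same object as b, c); b = [801, 6, 1, 5, 806] (same object as a, c); c = [801, 6, 1, 5, 806] (same object as a, b)
`print(a)` → prints [801, 6, 1, 5, 806]
`print(c)` → prints [801, 6, 1, 5, 806]

Answer:
[801, 6, 1, 5, 806]
[801, 6, 1, 5, 806]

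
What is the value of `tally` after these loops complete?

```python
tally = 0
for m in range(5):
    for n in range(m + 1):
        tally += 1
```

Triangle: 1 + 2 + ... + 5
`tally` takes the values: 0 → 1 → 2 → 3 → 4 → 5 → 6 → 7 → 8 → 9 → 10 → 11 → 12 → 13 → 14 → 15

Answer: 15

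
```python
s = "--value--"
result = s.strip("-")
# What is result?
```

Trace:
`s = "--value--"` → s = '--value--'
`result = s.strip("-")` → result = 'value'
So result = 'value'

Answer: 'value'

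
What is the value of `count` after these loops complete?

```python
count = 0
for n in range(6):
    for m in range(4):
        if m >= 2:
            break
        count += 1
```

Inner breaks at 2, outer runs 6 times
`count` takes the values: 0 → 1 → 2 → 3 → 4 → 5 → 6 → 7 → 8 → 9 → 10 → 11 → 12

Answer: 12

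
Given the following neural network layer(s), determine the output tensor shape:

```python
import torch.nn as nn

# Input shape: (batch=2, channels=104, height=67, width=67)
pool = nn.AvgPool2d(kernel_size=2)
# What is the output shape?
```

Input: (2, 104, 67, 67) -> Output: (2, 104, 33, 33)

Answer: (2, 104, 33, 33)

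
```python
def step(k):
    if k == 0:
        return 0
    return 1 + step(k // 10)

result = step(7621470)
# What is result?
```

Count of digits of 7621470: 7

Answer: 7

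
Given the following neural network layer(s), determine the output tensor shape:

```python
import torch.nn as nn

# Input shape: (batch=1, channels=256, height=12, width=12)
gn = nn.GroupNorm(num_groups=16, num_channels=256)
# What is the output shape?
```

Input: (1, 256, 12, 12) -> Output: (1, 256, 12, 12)

Answer: (1, 256, 12, 12)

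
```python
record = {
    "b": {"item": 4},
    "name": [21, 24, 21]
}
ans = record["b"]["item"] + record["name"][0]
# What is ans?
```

Trace:
`record = { ...` → record = {'b': {'item': 4}, 'name': [21, 24, 21]}
`ans = record["b"]["item"] + record["name"][0]` → ans = 25
So ans = 25

Answer: 25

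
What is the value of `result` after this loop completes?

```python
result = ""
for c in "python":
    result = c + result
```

Reverse 'python'
`result` takes the values: "" → "p" → "yp" → "typ" → "htyp" → "ohtyp" → "nohtyp"

Answer: "nohtyp"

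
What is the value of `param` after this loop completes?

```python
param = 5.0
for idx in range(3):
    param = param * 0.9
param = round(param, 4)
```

Exponential decay: 5.0 * 0.9^3
`param` takes the values: 5.0 → 4.5 → 4.05 → 3.645

Answer: 3.645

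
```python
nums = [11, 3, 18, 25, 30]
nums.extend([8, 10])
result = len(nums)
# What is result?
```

Trace:
`nums = [11, 3, 18, 25, 30]` → nums = [11, 3, 18, 25, 30]
`nums.extend([8, 10])` → nums = [11, 3, 18, 25, 30, 8, 10]
`result = len(nums)` → result = 7
So result = 7

Answer: 7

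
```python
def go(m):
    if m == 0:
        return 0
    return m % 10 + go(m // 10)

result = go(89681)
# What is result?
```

Sum of digits of 89681: 1 + 8 + 6 + 9 + 8 = 32

Answer: 32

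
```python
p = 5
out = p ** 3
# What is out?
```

Trace:
`p = 5` → p = 5
`out = p ** 3` → out = 125
So out = 125

Answer: 125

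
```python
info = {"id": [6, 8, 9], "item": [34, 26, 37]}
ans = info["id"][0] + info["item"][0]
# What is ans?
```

Trace:
`info = {"id": [6, 8, 9], "item": [34, 26, 37]}` → info = {'id': [6, 8, 9], 'item': [34, 26, 37]}
`ans = info["id"][0] + info["item"][0]` → ans = 40
So ans = 40

Answer: 40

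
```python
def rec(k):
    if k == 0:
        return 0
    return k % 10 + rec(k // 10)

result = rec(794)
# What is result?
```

Sum of digits of 794: 4 + 9 + 7 = 20

Answer: 20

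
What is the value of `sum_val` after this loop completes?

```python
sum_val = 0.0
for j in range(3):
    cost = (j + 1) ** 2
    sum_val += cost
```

Sum of squared losses 1² + 2² + ... + 3²
`sum_val` takes the values: 0.0 → 1.0 → 5.0 → 14.0

Answer: 14.0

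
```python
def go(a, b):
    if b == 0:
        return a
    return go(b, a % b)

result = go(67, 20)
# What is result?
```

go(67, 20) -> go(20, 7) -> go(7, 6) -> go(6, 1) -> go(1, 0) -> 1

Answer: 1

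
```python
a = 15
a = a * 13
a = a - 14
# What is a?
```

Trace:
`a = 15` → a = 15
`a = a * 13` → a = 195
`a = a - 14` → a = 181
So a = 181

Answer: 181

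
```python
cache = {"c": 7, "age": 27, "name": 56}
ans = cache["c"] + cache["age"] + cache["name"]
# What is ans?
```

Trace:
`cache = {"c": 7, "age": 27, "name": 56}` → cache = {'c': 7, 'age': 27, 'name': 56}
`ans = cache["c"] + cache["age"] + cache["name"]` → ans = 90
So ans = 90

Answer: 90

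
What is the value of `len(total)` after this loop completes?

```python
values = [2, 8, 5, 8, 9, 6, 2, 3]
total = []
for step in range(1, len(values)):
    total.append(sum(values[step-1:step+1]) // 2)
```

Number of 2-element averages
`total` takes the values: [] → [5] → [5, 6] → [5, 6, 6] → [5, 6, 6, 8] → [5, 6, 6, 8, 7] → [5, 6, 6, 8, 7, 4] → [5, 6, 6, 8, 7, 4, 2]
So `len(total)` = 7

Answer: 7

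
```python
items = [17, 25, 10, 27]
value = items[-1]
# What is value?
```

Trace:
`items = [17, 25, 10, 27]` → items = [17, 25, 10, 27]
`value = items[-1]` → value = 27
So value = 27

Answer: 27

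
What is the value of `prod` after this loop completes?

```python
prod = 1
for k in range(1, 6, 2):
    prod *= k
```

Product of 1, 3, 5, ... up to 5
`prod` takes the values: 1 → 3 → 15

Answer: 15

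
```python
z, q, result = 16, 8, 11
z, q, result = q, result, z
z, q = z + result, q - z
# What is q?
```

Trace:
`z, q, result = 16, 8, 11` → z = 16; q = 8; result = 11
`z, q, result = q, result, z` → z = 8; q = 11; result = 16
`z, q = z + result, q - z` → z = 24; q = 3
So q = 3

Answer: 3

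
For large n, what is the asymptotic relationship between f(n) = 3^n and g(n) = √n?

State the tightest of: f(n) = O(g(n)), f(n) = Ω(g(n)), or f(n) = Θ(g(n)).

3^n vs √n: f(n) = Ω(g(n)) but not O(g(n)) — 3^n grows strictly faster than √n.

Answer: f(n) = Ω(g(n)) but not O(g(n)) — 3^n grows strictly faster than √n.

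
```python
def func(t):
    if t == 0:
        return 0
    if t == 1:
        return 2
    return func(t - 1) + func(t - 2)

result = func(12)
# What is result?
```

Build up from base cases: func(0)=0, func(1)=2, func(2)=2, func(3)=4, func(4)=6, func(5)=10, func(6)=16, ..., func(12)=288

Answer: 288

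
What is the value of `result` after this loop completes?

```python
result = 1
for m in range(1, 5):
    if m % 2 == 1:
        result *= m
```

Product of odd numbers 1 to 4
`result` takes the values: 1 → 3

Answer: 3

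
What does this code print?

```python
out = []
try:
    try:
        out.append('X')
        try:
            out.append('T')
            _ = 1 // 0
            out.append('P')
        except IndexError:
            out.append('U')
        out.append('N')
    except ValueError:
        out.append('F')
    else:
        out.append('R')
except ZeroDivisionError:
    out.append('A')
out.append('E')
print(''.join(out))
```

Execution trace: 'X' (try body) → 'T' (inner try body) → 'A' (outer except ZeroDivisionError) → 'E' (after the try/except). Output: XTAE

Answer: XTAE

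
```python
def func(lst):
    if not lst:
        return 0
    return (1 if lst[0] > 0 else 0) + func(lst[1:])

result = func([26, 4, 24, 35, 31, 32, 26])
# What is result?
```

Count of positive elements in [26, 4, 24, 35, 31, 32, 26] = 7

Answer: 7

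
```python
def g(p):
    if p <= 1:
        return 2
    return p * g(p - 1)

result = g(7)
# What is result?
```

g(7) = 7 * 6 * 5 * 4 * 3 * 2 * 2 = 10080

Answer: 10080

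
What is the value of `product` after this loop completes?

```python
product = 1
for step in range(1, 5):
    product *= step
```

4! = 24
`product` takes the values: 1 → 2 → 6 → 24

Answer: 24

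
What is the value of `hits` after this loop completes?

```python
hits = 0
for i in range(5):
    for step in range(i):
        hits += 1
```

Triangle number: 0+1+2+...+4
`hits` takes the values: 0 → 1 → 2 → 3 → 4 → 5 → 6 → 7 → 8 → 9 → 10

Answer: 10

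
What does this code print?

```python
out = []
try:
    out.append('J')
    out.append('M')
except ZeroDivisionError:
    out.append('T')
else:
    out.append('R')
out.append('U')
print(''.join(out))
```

Execution trace: 'J' (try body) → 'M' (try body, no exception) → 'R' (else) → 'U' (after the try/except). Output: JMRU

Answer: JMRU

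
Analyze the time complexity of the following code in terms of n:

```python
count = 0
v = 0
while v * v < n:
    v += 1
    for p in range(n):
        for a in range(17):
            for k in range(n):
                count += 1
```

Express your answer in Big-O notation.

Each loop level contributes: √n × n × 1 × n. Multiplying the contributions gives O(n^2√n).

Answer: O(n^2√n)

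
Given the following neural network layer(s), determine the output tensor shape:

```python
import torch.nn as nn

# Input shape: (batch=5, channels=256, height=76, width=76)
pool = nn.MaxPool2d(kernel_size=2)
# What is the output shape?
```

Input: (5, 256, 76, 76) -> Output: (5, 256, 38, 38)

Answer: (5, 256, 38, 38)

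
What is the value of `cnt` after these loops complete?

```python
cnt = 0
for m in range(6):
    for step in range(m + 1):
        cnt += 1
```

Triangle: 1 + 2 + ... + 6
`cnt` takes the values: 0 → 1 → 2 → 3 → 4 → 5 → 6 → 7 → 8 → 9 → 10 → 11 → 12 → 13 → 14 → 15 → 16 → 17 → 18 → 19 → 20 → 21

Answer: 21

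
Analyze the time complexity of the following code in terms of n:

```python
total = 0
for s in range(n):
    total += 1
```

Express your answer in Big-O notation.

Each loop level contributes: n. Multiplying the contributions gives O(n).

Answer: O(n)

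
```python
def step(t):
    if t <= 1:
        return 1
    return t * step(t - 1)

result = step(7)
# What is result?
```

step(7) = 7 * 6 * 5 * 4 * 3 * 2 * 1 = 5040

Answer: 5040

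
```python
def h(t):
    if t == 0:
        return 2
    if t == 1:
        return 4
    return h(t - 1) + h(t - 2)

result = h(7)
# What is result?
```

Build up from base cases: h(0)=2, h(1)=4, h(2)=6, h(3)=10, h(4)=16, h(5)=26, h(6)=42, ..., h(7)=68

Answer: 68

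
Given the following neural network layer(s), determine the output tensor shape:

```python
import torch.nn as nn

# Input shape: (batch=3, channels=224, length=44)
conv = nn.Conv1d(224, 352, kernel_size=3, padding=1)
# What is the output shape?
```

Input: (3, 224, 44) -> Output: (3, 352, 44)

Answer: (3, 352, 44)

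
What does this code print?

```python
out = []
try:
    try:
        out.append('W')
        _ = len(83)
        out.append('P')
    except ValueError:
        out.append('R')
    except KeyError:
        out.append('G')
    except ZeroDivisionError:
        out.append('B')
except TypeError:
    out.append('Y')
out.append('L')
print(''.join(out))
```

Execution trace: 'W' (try body) → 'Y' (outer except TypeError) → 'L' (after the try/except). Output: WYL

Answer: WYL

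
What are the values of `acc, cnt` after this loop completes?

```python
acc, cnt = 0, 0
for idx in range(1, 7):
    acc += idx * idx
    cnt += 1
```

Sum of squares and count
`acc, cnt` takes the values: (0, 0) → (1, 0) → (1, 1) → (5, 1) → (5, 2) → (14, 2) → (14, 3) → (30, 3) → (30, 4) → (55, 4) → (55, 5) → (91, 5) → (91, 6)

Answer: 91, 6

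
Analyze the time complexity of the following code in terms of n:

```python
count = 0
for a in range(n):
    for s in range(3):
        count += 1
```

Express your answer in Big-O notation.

Each loop level contributes: n × 1. Multiplying the contributions gives O(n).

Answer: O(n)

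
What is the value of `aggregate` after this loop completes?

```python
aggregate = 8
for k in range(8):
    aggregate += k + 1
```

Start at 8, add 1 to 8 = 44
`aggregate` takes the values: 8 → 9 → 11 → 14 → 18 → 23 → 29 → 36 → 44

Answer: 44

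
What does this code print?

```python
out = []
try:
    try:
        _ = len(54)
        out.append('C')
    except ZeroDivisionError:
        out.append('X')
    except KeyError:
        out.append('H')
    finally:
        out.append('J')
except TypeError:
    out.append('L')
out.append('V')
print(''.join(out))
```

Execution trace: 'J' (finally) → 'L' (outer except TypeError) → 'V' (after the try/except). Output: JLV

Answer: JLV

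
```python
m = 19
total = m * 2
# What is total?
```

Trace:
`m = 19` → m = 19
`total = m * 2` → total = 38
So total = 38

Answer: 38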